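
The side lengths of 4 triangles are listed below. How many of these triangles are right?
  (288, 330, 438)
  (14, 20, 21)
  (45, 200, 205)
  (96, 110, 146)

3

(288,330,438): 288²+330² = 191844 = 438² → right
(14,20,21): 14²+20² = 596 > 441 = 21² → acute
(45,200,205): 45²+200² = 42025 = 205² → right
(96,110,146): 96²+110² = 21316 = 146² → right
3 of the 4 are right.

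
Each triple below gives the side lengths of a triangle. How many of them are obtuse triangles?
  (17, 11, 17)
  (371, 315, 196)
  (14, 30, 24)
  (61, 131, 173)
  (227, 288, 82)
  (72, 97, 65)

(17,11,17): 11²+17² = 410 > 289 = 17² → acute
(371,315,196): 196²+315² = 137641 = 371² → right
(14,30,24): 14²+24² = 772 < 900 = 30² → obtuse
(61,131,173): 61²+131² = 20882 < 29929 = 173² → obtuse
(227,288,82): 82²+227² = 58253 < 82944 = 288² → obtuse
(72,97,65): 65²+72² = 9409 = 97² → right
3 of the 6 are obtuse.

3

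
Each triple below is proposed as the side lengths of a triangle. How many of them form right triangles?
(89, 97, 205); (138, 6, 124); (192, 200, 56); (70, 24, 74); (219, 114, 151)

2

(89,97,205): 89+97 ≤ 205, not a triangle
(138,6,124): 6+124 ≤ 138, not a triangle
(192,200,56): 56²+192² = 40000 = 200² → right
(70,24,74): 24²+70² = 5476 = 74² → right
(219,114,151): 114²+151² = 35797 < 47961 = 219² → obtuse
2 of the 5 are right.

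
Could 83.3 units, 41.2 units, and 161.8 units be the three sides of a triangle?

The longest side is 161.8, but the other two sum to only 124.5.
124.5 < 161.8, so the triangle inequality fails.

No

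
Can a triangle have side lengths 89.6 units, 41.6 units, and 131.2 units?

The two shorter sides sum to 131.2, exactly equal to the longest side 131.2.
That gives only a degenerate (flat) triangle — the inequality must be strict.

No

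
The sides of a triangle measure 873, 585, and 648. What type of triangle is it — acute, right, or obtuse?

right

Compare the square of the longest side to the sum of squares of the other two: 585² + 648² = 762129 = 873².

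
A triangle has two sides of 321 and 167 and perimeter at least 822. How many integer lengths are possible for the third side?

Triangle inequality: 154 < x < 488. Perimeter ≥ 822 gives x ≥ 822 − 321 − 167 = 334.
So 334 ≤ x < 488; integers 334 through 487: 154 values.

154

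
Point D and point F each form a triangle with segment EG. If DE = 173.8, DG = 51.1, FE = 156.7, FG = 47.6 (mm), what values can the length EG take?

122.7 < EG < 204.3

From triangle DEG: |173.8 − 51.1| < EG < 173.8 + 51.1, i.e. 122.7 < EG < 224.9.
From triangle FEG: 109.1 < EG < 204.3.
Both must hold, so EG lies in the intersection.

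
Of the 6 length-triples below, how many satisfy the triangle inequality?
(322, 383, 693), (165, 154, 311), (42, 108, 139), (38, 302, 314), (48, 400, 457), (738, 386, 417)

5

(322,383,693): 322+383 > 693 → valid
(154,165,311): 154+165 > 311 → valid
(42,108,139): 42+108 > 139 → valid
(38,302,314): 38+302 > 314 → valid
(48,400,457): 48+400 ≤ 457 → not valid
(386,417,738): 386+417 > 738 → valid
5 of the 6 triples form a triangle.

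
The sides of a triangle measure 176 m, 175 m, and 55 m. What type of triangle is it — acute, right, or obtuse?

acute

Compare the square of the longest side to the sum of squares of the other two: 55² + 175² = 33650 > 30976 = 176².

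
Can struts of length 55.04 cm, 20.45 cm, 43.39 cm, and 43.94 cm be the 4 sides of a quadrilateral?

Yes

A quadrilateral exists iff every side is shorter than the sum of the others — equivalently, the longest side is less than the sum of the rest.
Longest side 55.04 < 107.78 (sum of the remaining 3), so yes.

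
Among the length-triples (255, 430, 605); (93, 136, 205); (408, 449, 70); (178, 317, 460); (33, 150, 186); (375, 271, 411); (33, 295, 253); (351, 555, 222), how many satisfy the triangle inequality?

(255,430,605): 255+430 > 605 → valid
(93,136,205): 93+136 > 205 → valid
(70,408,449): 70+408 > 449 → valid
(178,317,460): 178+317 > 460 → valid
(33,150,186): 33+150 ≤ 186 → not valid
(271,375,411): 271+375 > 411 → valid
(33,253,295): 33+253 ≤ 295 → not valid
(222,351,555): 222+351 > 555 → valid
6 of the 8 triples form a triangle.

6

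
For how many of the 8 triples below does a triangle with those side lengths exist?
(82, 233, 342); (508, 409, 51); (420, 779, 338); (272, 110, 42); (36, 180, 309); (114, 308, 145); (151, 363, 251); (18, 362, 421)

(82,233,342): 82+233 ≤ 342 → not valid
(51,409,508): 51+409 ≤ 508 → not valid
(338,420,779): 338+420 ≤ 779 → not valid
(42,110,272): 42+110 ≤ 272 → not valid
(36,180,309): 36+180 ≤ 309 → not valid
(114,145,308): 114+145 ≤ 308 → not valid
(151,251,363): 151+251 > 363 → valid
(18,362,421): 18+362 ≤ 421 → not valid
1 of the 8 triples forms a triangle.

1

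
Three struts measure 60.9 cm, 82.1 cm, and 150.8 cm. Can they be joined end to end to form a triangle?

No

The longest side is 150.8, but the other two sum to only 143.0.
143.0 < 150.8, so the triangle inequality fails.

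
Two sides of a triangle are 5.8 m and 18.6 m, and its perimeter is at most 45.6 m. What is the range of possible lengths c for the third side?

Triangle inequality alone gives 12.8 < c < 24.4.
The perimeter condition gives c ≤ 45.6 − 5.8 − 18.6 = 21.2.
Intersecting the two: 12.8 < c ≤ 21.2.

12.8 < c ≤ 21.2 m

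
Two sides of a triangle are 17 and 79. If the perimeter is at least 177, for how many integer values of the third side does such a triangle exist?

Triangle inequality: 62 < x < 96. Perimeter ≥ 177 gives x ≥ 177 − 17 − 79 = 81.
So 81 ≤ x < 96; integers 81 through 95: 15 values.

15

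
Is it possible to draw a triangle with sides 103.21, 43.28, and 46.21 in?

The longest side is 103.21, but the other two sum to only 89.49.
89.49 < 103.21, so the triangle inequality fails.

No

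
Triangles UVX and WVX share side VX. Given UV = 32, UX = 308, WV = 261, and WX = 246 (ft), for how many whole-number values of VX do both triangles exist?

63

From triangle UVX: 276 < VX < 340.
From triangle WVX: 15 < VX < 507.
Intersection: 276 < VX < 340, so integers 277 through 339: 63 values.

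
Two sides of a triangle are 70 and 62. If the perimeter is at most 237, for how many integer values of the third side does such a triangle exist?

Triangle inequality: 8 < x < 132. Perimeter ≤ 237 gives x ≤ 237 − 70 − 62 = 105.
So 8 < x ≤ 105; integers 9 through 105: 97 values.

97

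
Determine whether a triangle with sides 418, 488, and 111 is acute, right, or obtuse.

obtuse

Compare the square of the longest side to the sum of squares of the other two: 111² + 418² = 187045 < 238144 = 488².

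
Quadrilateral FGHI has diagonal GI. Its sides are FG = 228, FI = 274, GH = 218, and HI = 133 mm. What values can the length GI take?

From triangle FGI: |228 − 274| < GI < 228 + 274, i.e. 46 < GI < 502.
From triangle HGI: 85 < GI < 351.
Both must hold, so GI lies in the intersection.

85 < GI < 351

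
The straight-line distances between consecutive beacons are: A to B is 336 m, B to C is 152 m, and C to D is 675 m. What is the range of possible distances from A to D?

The maximum is all hops collinear in one direction: 336 + 152 + 675 = 1163.
The longest hop is 675; the others sum to 488. Folding the others back against it leaves at least 675 − 488 = 187.

187 ≤ AD ≤ 1163 m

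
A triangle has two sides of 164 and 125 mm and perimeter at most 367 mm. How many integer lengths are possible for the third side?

39

Triangle inequality: 39 < x < 289. Perimeter ≤ 367 gives x ≤ 367 − 164 − 125 = 78.
So 39 < x ≤ 78; integers 40 through 78: 39 values.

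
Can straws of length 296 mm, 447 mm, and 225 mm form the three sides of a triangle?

Yes

The longest side is 447, and the other two sum to 521.
Since 521 > 447, the triangle inequality holds.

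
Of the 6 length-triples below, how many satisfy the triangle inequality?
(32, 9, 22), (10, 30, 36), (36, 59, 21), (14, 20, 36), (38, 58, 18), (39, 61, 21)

1

(9,22,32): 9+22 ≤ 32 → not valid
(10,30,36): 10+30 > 36 → valid
(21,36,59): 21+36 ≤ 59 → not valid
(14,20,36): 14+20 ≤ 36 → not valid
(18,38,58): 18+38 ≤ 58 → not valid
(21,39,61): 21+39 ≤ 61 → not valid
1 of the 6 triples forms a triangle.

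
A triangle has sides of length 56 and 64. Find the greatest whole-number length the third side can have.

The third side must be strictly less than 56 + 64 = 120.
The largest integer below 120 is 119.

119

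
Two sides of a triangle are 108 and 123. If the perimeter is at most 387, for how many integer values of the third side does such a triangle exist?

Triangle inequality: 15 < x < 231. Perimeter ≤ 387 gives x ≤ 387 − 108 − 123 = 156.
So 15 < x ≤ 156; integers 16 through 156: 141 values.

141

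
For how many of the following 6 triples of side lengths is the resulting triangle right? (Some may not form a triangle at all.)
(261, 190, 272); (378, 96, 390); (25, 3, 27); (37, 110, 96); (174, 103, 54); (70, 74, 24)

(261,190,272): 190²+261² = 104221 > 73984 = 272² → acute
(378,96,390): 96²+378² = 152100 = 390² → right
(25,3,27): 3²+25² = 634 < 729 = 27² → obtuse
(37,110,96): 37²+96² = 10585 < 12100 = 110² → obtuse
(174,103,54): 54+103 ≤ 174, not a triangle
(70,74,24): 24²+70² = 5476 = 74² → right
2 of the 6 are right.

2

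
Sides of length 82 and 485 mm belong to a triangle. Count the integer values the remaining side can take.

The third side lies in the open interval (403, 567).
Integers from 404 to 566 inclusive: 566 − 404 + 1 = 163.

163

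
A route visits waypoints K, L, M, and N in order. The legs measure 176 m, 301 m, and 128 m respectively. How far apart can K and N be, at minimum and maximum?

0 ≤ KN ≤ 605 m

The maximum is all hops collinear in one direction: 176 + 301 + 128 = 605.
The longest hop is 301; the others sum to 304. Since 301 ≤ 304, the path can fold back on itself completely, so the minimum distance is 0.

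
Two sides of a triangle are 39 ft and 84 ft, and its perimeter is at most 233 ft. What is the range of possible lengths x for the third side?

45 < x ≤ 110 ft

Triangle inequality alone gives 45 < x < 123.
The perimeter condition gives x ≤ 233 − 39 − 84 = 110.
Intersecting the two: 45 < x ≤ 110.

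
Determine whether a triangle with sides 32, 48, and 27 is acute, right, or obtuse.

obtuse

Compare the square of the longest side to the sum of squares of the other two: 27² + 32² = 1753 < 2304 = 48².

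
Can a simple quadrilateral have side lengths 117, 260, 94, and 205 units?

A quadrilateral exists iff every side is shorter than the sum of the others — equivalently, the longest side is less than the sum of the rest.
Longest side 260 < 416 (sum of the remaining 3), so yes.

Yes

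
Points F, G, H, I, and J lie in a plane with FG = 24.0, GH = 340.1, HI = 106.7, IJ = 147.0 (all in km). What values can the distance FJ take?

62.4 ≤ FJ ≤ 617.8 km

The maximum is all hops collinear in one direction: 24.0 + 340.1 + 106.7 + 147.0 = 617.8.
The longest hop is 340.1; the others sum to 277.7. Folding the others back against it leaves at least 340.1 − 277.7 = 62.4.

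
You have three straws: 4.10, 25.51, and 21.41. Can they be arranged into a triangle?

The two shorter sides sum to 25.51, exactly equal to the longest side 25.51.
That gives only a degenerate (flat) triangle — the inequality must be strict.

No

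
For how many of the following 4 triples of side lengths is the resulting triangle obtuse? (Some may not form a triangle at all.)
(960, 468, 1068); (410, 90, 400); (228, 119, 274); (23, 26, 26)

1

(960,468,1068): 468²+960² = 1140624 = 1068² → right
(410,90,400): 90²+400² = 168100 = 410² → right
(228,119,274): 119²+228² = 66145 < 75076 = 274² → obtuse
(23,26,26): 23²+26² = 1205 > 676 = 26² → acute
1 of the 4 is obtuse.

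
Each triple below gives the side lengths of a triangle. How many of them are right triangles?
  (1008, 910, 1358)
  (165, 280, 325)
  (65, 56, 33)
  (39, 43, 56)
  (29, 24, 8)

(1008,910,1358): 910²+1008² = 1844164 = 1358² → right
(165,280,325): 165²+280² = 105625 = 325² → right
(65,56,33): 33²+56² = 4225 = 65² → right
(39,43,56): 39²+43² = 3370 > 3136 = 56² → acute
(29,24,8): 8²+24² = 640 < 841 = 29² → obtuse
3 of the 5 are right.

3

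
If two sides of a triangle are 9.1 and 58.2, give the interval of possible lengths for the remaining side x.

By the triangle inequality, x must be less than 9.1 + 58.2 = 67.3 and greater than |9.1 − 58.2| = 49.1.

49.1 < x < 67.3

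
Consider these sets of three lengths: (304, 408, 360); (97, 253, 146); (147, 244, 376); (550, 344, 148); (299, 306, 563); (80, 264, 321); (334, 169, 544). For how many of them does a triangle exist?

4

(304,360,408): 304+360 > 408 → valid
(97,146,253): 97+146 ≤ 253 → not valid
(147,244,376): 147+244 > 376 → valid
(148,344,550): 148+344 ≤ 550 → not valid
(299,306,563): 299+306 > 563 → valid
(80,264,321): 80+264 > 321 → valid
(169,334,544): 169+334 ≤ 544 → not valid
4 of the 7 triples form a triangle.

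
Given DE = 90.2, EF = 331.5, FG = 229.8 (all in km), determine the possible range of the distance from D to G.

11.5 ≤ DG ≤ 651.5 km

The maximum is all hops collinear in one direction: 90.2 + 331.5 + 229.8 = 651.5.
The longest hop is 331.5; the others sum to 320.0. Folding the others back against it leaves at least 331.5 − 320.0 = 11.5.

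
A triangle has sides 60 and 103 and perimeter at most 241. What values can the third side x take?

43 < x ≤ 78

Triangle inequality alone gives 43 < x < 163.
The perimeter condition gives x ≤ 241 − 60 − 103 = 78.
Intersecting the two: 43 < x ≤ 78.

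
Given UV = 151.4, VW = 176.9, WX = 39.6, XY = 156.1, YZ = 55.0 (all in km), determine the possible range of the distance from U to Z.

The maximum is all hops collinear in one direction: 151.4 + 176.9 + 39.6 + 156.1 + 55.0 = 579.0.
The longest hop is 176.9; the others sum to 402.1. Since 176.9 ≤ 402.1, the path can fold back on itself completely, so the minimum distance is 0.

0 ≤ UZ ≤ 579.0 km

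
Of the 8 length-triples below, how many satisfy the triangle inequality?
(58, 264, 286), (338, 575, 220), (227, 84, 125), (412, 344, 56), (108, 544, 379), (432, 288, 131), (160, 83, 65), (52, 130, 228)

(58,264,286): 58+264 > 286 → valid
(220,338,575): 220+338 ≤ 575 → not valid
(84,125,227): 84+125 ≤ 227 → not valid
(56,344,412): 56+344 ≤ 412 → not valid
(108,379,544): 108+379 ≤ 544 → not valid
(131,288,432): 131+288 ≤ 432 → not valid
(65,83,160): 65+83 ≤ 160 → not valid
(52,130,228): 52+130 ≤ 228 → not valid
1 of the 8 triples forms a triangle.

1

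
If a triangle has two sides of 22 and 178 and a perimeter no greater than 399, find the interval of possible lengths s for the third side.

156 < s ≤ 199

Triangle inequality alone gives 156 < s < 200.
The perimeter condition gives s ≤ 399 − 22 − 178 = 199.
Intersecting the two: 156 < s ≤ 199.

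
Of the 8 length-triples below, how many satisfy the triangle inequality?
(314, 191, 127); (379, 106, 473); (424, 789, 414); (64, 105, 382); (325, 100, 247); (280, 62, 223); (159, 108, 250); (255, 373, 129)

7

(127,191,314): 127+191 > 314 → valid
(106,379,473): 106+379 > 473 → valid
(414,424,789): 414+424 > 789 → valid
(64,105,382): 64+105 ≤ 382 → not valid
(100,247,325): 100+247 > 325 → valid
(62,223,280): 62+223 > 280 → valid
(108,159,250): 108+159 > 250 → valid
(129,255,373): 129+255 > 373 → valid
7 of the 8 triples form a triangle.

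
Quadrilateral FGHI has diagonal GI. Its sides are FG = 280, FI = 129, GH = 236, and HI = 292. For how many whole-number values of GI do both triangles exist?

From triangle FGI: 151 < GI < 409.
From triangle HGI: 56 < GI < 528.
Intersection: 151 < GI < 409, so integers 152 through 408: 257 values.

257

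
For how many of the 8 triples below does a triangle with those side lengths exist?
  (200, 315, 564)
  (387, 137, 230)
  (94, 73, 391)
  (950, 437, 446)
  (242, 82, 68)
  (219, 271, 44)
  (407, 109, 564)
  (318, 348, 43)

(200,315,564): 200+315 ≤ 564 → not valid
(137,230,387): 137+230 ≤ 387 → not valid
(73,94,391): 73+94 ≤ 391 → not valid
(437,446,950): 437+446 ≤ 950 → not valid
(68,82,242): 68+82 ≤ 242 → not valid
(44,219,271): 44+219 ≤ 271 → not valid
(109,407,564): 109+407 ≤ 564 → not valid
(43,318,348): 43+318 > 348 → valid
1 of the 8 triples forms a triangle.

1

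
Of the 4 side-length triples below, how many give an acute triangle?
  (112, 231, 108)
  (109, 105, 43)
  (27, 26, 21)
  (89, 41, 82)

3

(112,231,108): 108+112 ≤ 231, not a triangle
(109,105,43): 43²+105² = 12874 > 11881 = 109² → acute
(27,26,21): 21²+26² = 1117 > 729 = 27² → acute
(89,41,82): 41²+82² = 8405 > 7921 = 89² → acute
3 of the 4 are acute.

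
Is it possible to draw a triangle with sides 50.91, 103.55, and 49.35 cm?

No

The longest side is 103.55, but the other two sum to only 100.26.
100.26 < 103.55, so the triangle inequality fails.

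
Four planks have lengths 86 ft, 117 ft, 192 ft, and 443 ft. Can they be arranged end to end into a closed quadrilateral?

No

For a quadrilateral, each side must be shorter than the sum of the others.
Here the longest side is 443, but the remaining 3 sides sum to only 395.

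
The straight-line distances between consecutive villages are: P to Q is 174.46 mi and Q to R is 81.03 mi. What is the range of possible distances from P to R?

93.43 ≤ PR ≤ 255.49 mi

By the triangle inequality, |174.46 − 81.03| ≤ PR ≤ 174.46 + 81.03.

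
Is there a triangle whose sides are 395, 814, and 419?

The two shorter sides sum to 814, exactly equal to the longest side 814.
That gives only a degenerate (flat) triangle — the inequality must be strict.

No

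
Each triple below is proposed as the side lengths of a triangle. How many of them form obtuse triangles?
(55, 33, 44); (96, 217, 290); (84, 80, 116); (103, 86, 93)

1

(55,33,44): 33²+44² = 3025 = 55² → right
(96,217,290): 96²+217² = 56305 < 84100 = 290² → obtuse
(84,80,116): 80²+84² = 13456 = 116² → right
(103,86,93): 86²+93² = 16045 > 10609 = 103² → acute
1 of the 4 is obtuse.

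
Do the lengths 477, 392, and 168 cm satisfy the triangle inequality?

Yes

The longest side is 477, and the other two sum to 560.
Since 560 > 477, the triangle inequality holds.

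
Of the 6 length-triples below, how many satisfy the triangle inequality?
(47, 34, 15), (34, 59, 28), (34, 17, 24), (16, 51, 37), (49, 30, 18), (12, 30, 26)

(15,34,47): 15+34 > 47 → valid
(28,34,59): 28+34 > 59 → valid
(17,24,34): 17+24 > 34 → valid
(16,37,51): 16+37 > 51 → valid
(18,30,49): 18+30 ≤ 49 → not valid
(12,26,30): 12+26 > 30 → valid
5 of the 6 triples form a triangle.

5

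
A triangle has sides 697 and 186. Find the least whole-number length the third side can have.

512

The third side must be strictly greater than |697 − 186| = 511.
The smallest integer above 511 is 512.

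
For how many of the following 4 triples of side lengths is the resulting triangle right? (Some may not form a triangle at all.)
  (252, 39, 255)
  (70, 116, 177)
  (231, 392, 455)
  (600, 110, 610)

3

(252,39,255): 39²+252² = 65025 = 255² → right
(70,116,177): 70²+116² = 18356 < 31329 = 177² → obtuse
(231,392,455): 231²+392² = 207025 = 455² → right
(600,110,610): 110²+600² = 372100 = 610² → right
3 of the 4 are right.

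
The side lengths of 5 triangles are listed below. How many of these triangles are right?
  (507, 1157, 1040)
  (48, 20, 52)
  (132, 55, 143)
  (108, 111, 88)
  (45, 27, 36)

4

(507,1157,1040): 507²+1040² = 1338649 = 1157² → right
(48,20,52): 20²+48² = 2704 = 52² → right
(132,55,143): 55²+132² = 20449 = 143² → right
(108,111,88): 88²+108² = 19408 > 12321 = 111² → acute
(45,27,36): 27²+36² = 2025 = 45² → right
4 of the 5 are right.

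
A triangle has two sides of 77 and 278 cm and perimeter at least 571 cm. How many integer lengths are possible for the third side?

139

Triangle inequality: 201 < x < 355. Perimeter ≥ 571 gives x ≥ 571 − 77 − 278 = 216.
So 216 ≤ x < 355; integers 216 through 354: 139 values.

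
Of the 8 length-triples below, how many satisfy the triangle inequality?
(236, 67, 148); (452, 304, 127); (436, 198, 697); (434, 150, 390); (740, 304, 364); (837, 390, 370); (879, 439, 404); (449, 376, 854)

(67,148,236): 67+148 ≤ 236 → not valid
(127,304,452): 127+304 ≤ 452 → not valid
(198,436,697): 198+436 ≤ 697 → not valid
(150,390,434): 150+390 > 434 → valid
(304,364,740): 304+364 ≤ 740 → not valid
(370,390,837): 370+390 ≤ 837 → not valid
(404,439,879): 404+439 ≤ 879 → not valid
(376,449,854): 376+449 ≤ 854 → not valid
1 of the 8 triples forms a triangle.

1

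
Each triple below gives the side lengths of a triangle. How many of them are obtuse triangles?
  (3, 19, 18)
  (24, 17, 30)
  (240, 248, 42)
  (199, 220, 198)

3

(3,19,18): 3²+18² = 333 < 361 = 19² → obtuse
(24,17,30): 17²+24² = 865 < 900 = 30² → obtuse
(240,248,42): 42²+240² = 59364 < 61504 = 248² → obtuse
(199,220,198): 198²+199² = 78805 > 48400 = 220² → acute
3 of the 4 are obtuse.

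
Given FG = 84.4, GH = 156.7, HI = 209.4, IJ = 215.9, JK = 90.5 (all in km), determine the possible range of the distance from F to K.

0 ≤ FK ≤ 756.9 km

The maximum is all hops collinear in one direction: 84.4 + 156.7 + 209.4 + 215.9 + 90.5 = 756.9.
The longest hop is 215.9; the others sum to 541.0. Since 215.9 ≤ 541.0, the path can fold back on itself completely, so the minimum distance is 0.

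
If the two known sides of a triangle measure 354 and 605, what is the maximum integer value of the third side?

The third side must be strictly less than 354 + 605 = 959.
The largest integer below 959 is 958.

958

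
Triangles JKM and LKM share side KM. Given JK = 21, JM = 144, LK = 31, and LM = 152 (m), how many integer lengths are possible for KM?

From triangle JKM: 123 < KM < 165.
From triangle LKM: 121 < KM < 183.
Intersection: 123 < KM < 165, so integers 124 through 164: 41 values.

41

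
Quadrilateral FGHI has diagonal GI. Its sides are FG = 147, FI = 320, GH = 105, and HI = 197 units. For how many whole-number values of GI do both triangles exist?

From triangle FGI: 173 < GI < 467.
From triangle HGI: 92 < GI < 302.
Intersection: 173 < GI < 302, so integers 174 through 301: 128 values.

128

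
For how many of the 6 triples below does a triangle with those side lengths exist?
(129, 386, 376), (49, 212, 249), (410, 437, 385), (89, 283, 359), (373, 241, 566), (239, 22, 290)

5

(129,376,386): 129+376 > 386 → valid
(49,212,249): 49+212 > 249 → valid
(385,410,437): 385+410 > 437 → valid
(89,283,359): 89+283 > 359 → valid
(241,373,566): 241+373 > 566 → valid
(22,239,290): 22+239 ≤ 290 → not valid
5 of the 6 triples form a triangle.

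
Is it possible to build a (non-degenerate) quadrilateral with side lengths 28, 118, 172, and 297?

Yes

A quadrilateral exists iff every side is shorter than the sum of the others — equivalently, the longest side is less than the sum of the rest.
Longest side 297 < 318 (sum of the remaining 3), so yes.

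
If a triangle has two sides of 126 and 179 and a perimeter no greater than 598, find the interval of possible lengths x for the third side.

Triangle inequality alone gives 53 < x < 305.
The perimeter condition gives x ≤ 598 − 126 − 179 = 293.
Intersecting the two: 53 < x ≤ 293.

53 < x ≤ 293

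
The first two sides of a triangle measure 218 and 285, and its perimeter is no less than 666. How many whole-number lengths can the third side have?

340

Triangle inequality: 67 < x < 503. Perimeter ≥ 666 gives x ≥ 666 − 218 − 285 = 163.
So 163 ≤ x < 503; integers 163 through 502: 340 values.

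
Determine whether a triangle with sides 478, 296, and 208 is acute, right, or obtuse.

obtuse

Compare the square of the longest side to the sum of squares of the other two: 208² + 296² = 130880 < 228484 = 478².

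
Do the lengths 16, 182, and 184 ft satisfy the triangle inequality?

The longest side is 184, and the other two sum to 198.
Since 198 > 184, the triangle inequality holds.

Yes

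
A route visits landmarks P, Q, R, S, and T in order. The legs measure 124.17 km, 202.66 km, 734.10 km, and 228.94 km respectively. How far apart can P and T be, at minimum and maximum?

The maximum is all hops collinear in one direction: 124.17 + 202.66 + 734.10 + 228.94 = 1289.87.
The longest hop is 734.10; the others sum to 555.77. Folding the others back against it leaves at least 734.10 − 555.77 = 178.33.

178.33 ≤ PT ≤ 1289.87 km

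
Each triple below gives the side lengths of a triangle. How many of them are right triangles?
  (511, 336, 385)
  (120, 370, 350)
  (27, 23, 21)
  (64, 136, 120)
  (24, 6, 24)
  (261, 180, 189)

(511,336,385): 336²+385² = 261121 = 511² → right
(120,370,350): 120²+350² = 136900 = 370² → right
(27,23,21): 21²+23² = 970 > 729 = 27² → acute
(64,136,120): 64²+120² = 18496 = 136² → right
(24,6,24): 6²+24² = 612 > 576 = 24² → acute
(261,180,189): 180²+189² = 68121 = 261² → right
4 of the 6 are right.

4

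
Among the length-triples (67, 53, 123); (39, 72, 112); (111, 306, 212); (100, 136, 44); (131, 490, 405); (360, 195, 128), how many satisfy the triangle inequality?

3

(53,67,123): 53+67 ≤ 123 → not valid
(39,72,112): 39+72 ≤ 112 → not valid
(111,212,306): 111+212 > 306 → valid
(44,100,136): 44+100 > 136 → valid
(131,405,490): 131+405 > 490 → valid
(128,195,360): 128+195 ≤ 360 → not valid
3 of the 6 triples form a triangle.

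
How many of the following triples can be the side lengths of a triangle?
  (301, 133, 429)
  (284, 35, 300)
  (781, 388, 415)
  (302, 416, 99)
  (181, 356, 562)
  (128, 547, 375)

(133,301,429): 133+301 > 429 → valid
(35,284,300): 35+284 > 300 → valid
(388,415,781): 388+415 > 781 → valid
(99,302,416): 99+302 ≤ 416 → not valid
(181,356,562): 181+356 ≤ 562 → not valid
(128,375,547): 128+375 ≤ 547 → not valid
3 of the 6 triples form a triangle.

3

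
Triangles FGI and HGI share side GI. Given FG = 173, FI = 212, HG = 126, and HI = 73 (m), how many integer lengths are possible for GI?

145

From triangle FGI: 39 < GI < 385.
From triangle HGI: 53 < GI < 199.
Intersection: 53 < GI < 199, so integers 54 through 198: 145 values.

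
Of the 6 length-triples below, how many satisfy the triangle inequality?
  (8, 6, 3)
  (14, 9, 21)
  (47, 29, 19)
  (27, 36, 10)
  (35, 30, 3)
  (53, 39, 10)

4

(3,6,8): 3+6 > 8 → valid
(9,14,21): 9+14 > 21 → valid
(19,29,47): 19+29 > 47 → valid
(10,27,36): 10+27 > 36 → valid
(3,30,35): 3+30 ≤ 35 → not valid
(10,39,53): 10+39 ≤ 53 → not valid
4 of the 6 triples form a triangle.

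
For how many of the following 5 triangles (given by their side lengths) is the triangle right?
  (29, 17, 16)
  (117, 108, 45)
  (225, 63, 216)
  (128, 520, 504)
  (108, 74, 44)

(29,17,16): 16²+17² = 545 < 841 = 29² → obtuse
(117,108,45): 45²+108² = 13689 = 117² → right
(225,63,216): 63²+216² = 50625 = 225² → right
(128,520,504): 128²+504² = 270400 = 520² → right
(108,74,44): 44²+74² = 7412 < 11664 = 108² → obtuse
3 of the 5 are right.

3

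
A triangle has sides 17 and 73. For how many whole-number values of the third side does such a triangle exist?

33

The third side lies in the open interval (56, 90).
Integers from 57 to 89 inclusive: 89 − 57 + 1 = 33.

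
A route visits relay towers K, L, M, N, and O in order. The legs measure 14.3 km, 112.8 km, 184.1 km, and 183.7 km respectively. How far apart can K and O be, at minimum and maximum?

0 ≤ KO ≤ 494.9 km

The maximum is all hops collinear in one direction: 14.3 + 112.8 + 184.1 + 183.7 = 494.9.
The longest hop is 184.1; the others sum to 310.8. Since 184.1 ≤ 310.8, the path can fold back on itself completely, so the minimum distance is 0.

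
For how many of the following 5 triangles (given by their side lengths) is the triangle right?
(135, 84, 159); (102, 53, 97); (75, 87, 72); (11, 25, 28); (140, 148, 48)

(135,84,159): 84²+135² = 25281 = 159² → right
(102,53,97): 53²+97² = 12218 > 10404 = 102² → acute
(75,87,72): 72²+75² = 10809 > 7569 = 87² → acute
(11,25,28): 11²+25² = 746 < 784 = 28² → obtuse
(140,148,48): 48²+140² = 21904 = 148² → right
2 of the 5 are right.

2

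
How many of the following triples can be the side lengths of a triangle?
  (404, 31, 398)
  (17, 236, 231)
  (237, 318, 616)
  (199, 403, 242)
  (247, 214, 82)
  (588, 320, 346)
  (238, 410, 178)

(31,398,404): 31+398 > 404 → valid
(17,231,236): 17+231 > 236 → valid
(237,318,616): 237+318 ≤ 616 → not valid
(199,242,403): 199+242 > 403 → valid
(82,214,247): 82+214 > 247 → valid
(320,346,588): 320+346 > 588 → valid
(178,238,410): 178+238 > 410 → valid
6 of the 7 triples form a triangle.

6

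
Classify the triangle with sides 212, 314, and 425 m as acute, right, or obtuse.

Compare the square of the longest side to the sum of squares of the other two: 212² + 314² = 143540 < 180625 = 425².

obtuse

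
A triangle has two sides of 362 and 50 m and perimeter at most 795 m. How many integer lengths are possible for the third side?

71

Triangle inequality: 312 < x < 412. Perimeter ≤ 795 gives x ≤ 795 − 362 − 50 = 383.
So 312 < x ≤ 383; integers 313 through 383: 71 values.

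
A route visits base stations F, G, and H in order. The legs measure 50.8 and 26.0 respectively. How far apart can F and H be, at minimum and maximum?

By the triangle inequality, |50.8 − 26.0| ≤ FH ≤ 50.8 + 26.0.

24.8 ≤ FH ≤ 76.8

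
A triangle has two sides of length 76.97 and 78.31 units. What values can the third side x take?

1.34 < x < 155.28 (units)

By the triangle inequality, x must be less than 76.97 + 78.31 = 155.28 and greater than |76.97 − 78.31| = 1.34.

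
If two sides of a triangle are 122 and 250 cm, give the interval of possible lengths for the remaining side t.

128 < t < 372 (cm)

By the triangle inequality, t must be less than 122 + 250 = 372 and greater than |122 − 250| = 128.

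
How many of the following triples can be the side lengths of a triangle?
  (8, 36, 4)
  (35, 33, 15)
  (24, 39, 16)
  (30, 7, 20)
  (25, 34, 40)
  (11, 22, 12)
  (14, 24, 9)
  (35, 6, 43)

4

(4,8,36): 4+8 ≤ 36 → not valid
(15,33,35): 15+33 > 35 → valid
(16,24,39): 16+24 > 39 → valid
(7,20,30): 7+20 ≤ 30 → not valid
(25,34,40): 25+34 > 40 → valid
(11,12,22): 11+12 > 22 → valid
(9,14,24): 9+14 ≤ 24 → not valid
(6,35,43): 6+35 ≤ 43 → not valid
4 of the 8 triples form a triangle.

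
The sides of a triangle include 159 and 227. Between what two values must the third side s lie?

68 < s < 386

By the triangle inequality, s must be less than 159 + 227 = 386 and greater than |159 − 227| = 68.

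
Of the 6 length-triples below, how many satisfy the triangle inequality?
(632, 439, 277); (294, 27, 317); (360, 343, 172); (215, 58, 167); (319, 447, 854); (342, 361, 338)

5

(277,439,632): 277+439 > 632 → valid
(27,294,317): 27+294 > 317 → valid
(172,343,360): 172+343 > 360 → valid
(58,167,215): 58+167 > 215 → valid
(319,447,854): 319+447 ≤ 854 → not valid
(338,342,361): 338+342 > 361 → valid
5 of the 6 triples form a triangle.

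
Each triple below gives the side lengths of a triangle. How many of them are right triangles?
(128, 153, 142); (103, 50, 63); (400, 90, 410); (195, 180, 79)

(128,153,142): 128²+142² = 36548 > 23409 = 153² → acute
(103,50,63): 50²+63² = 6469 < 10609 = 103² → obtuse
(400,90,410): 90²+400² = 168100 = 410² → right
(195,180,79): 79²+180² = 38641 > 38025 = 195² → acute
1 of the 4 is right.

1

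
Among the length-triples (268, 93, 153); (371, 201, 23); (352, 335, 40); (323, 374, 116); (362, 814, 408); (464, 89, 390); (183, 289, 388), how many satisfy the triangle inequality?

4

(93,153,268): 93+153 ≤ 268 → not valid
(23,201,371): 23+201 ≤ 371 → not valid
(40,335,352): 40+335 > 352 → valid
(116,323,374): 116+323 > 374 → valid
(362,408,814): 362+408 ≤ 814 → not valid
(89,390,464): 89+390 > 464 → valid
(183,289,388): 183+289 > 388 → valid
4 of the 7 triples form a triangle.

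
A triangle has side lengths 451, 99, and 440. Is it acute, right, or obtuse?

Compare the square of the longest side to the sum of squares of the other two: 99² + 440² = 203401 = 451².

right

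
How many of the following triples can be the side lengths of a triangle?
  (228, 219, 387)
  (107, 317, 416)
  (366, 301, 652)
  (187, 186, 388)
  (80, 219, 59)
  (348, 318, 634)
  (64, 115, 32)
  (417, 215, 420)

5

(219,228,387): 219+228 > 387 → valid
(107,317,416): 107+317 > 416 → valid
(301,366,652): 301+366 > 652 → valid
(186,187,388): 186+187 ≤ 388 → not valid
(59,80,219): 59+80 ≤ 219 → not valid
(318,348,634): 318+348 > 634 → valid
(32,64,115): 32+64 ≤ 115 → not valid
(215,417,420): 215+417 > 420 → valid
5 of the 8 triples form a triangle.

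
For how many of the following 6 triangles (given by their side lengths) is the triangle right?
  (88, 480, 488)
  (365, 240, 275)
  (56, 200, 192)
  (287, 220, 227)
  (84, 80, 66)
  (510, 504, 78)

4

(88,480,488): 88²+480² = 238144 = 488² → right
(365,240,275): 240²+275² = 133225 = 365² → right
(56,200,192): 56²+192² = 40000 = 200² → right
(287,220,227): 220²+227² = 99929 > 82369 = 287² → acute
(84,80,66): 66²+80² = 10756 > 7056 = 84² → acute
(510,504,78): 78²+504² = 260100 = 510² → right
4 of the 6 are right.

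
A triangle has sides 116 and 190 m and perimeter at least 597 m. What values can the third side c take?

291 ≤ c < 306

Triangle inequality alone gives 74 < c < 306.
The perimeter condition gives c ≥ 597 − 116 − 190 = 291.
Intersecting the two: 291 ≤ c < 306.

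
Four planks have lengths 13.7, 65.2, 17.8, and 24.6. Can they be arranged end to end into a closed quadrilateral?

For a quadrilateral, each side must be shorter than the sum of the others.
Here the longest side is 65.2, but the remaining 3 sides sum to only 56.1.

No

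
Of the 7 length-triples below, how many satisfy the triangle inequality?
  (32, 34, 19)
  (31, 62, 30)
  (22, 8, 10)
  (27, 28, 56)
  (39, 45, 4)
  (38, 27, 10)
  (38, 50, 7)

(19,32,34): 19+32 > 34 → valid
(30,31,62): 30+31 ≤ 62 → not valid
(8,10,22): 8+10 ≤ 22 → not valid
(27,28,56): 27+28 ≤ 56 → not valid
(4,39,45): 4+39 ≤ 45 → not valid
(10,27,38): 10+27 ≤ 38 → not valid
(7,38,50): 7+38 ≤ 50 → not valid
1 of the 7 triples forms a triangle.

1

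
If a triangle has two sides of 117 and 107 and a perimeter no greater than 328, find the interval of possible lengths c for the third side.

Triangle inequality alone gives 10 < c < 224.
The perimeter condition gives c ≤ 328 − 117 − 107 = 104.
Intersecting the two: 10 < c ≤ 104.

10 < c ≤ 104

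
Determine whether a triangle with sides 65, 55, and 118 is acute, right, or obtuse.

Compare the square of the longest side to the sum of squares of the other two: 55² + 65² = 7250 < 13924 = 118².

obtuse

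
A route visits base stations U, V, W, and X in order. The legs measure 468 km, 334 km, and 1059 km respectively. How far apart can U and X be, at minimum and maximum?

257 ≤ UX ≤ 1861 km

The maximum is all hops collinear in one direction: 468 + 334 + 1059 = 1861.
The longest hop is 1059; the others sum to 802. Folding the others back against it leaves at least 1059 − 802 = 257.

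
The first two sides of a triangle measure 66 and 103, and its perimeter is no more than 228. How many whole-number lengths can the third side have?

22

Triangle inequality: 37 < x < 169. Perimeter ≤ 228 gives x ≤ 228 − 66 − 103 = 59.
So 37 < x ≤ 59; integers 38 through 59: 22 values.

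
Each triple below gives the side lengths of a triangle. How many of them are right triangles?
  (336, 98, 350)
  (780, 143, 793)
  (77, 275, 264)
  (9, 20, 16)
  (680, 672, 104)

(336,98,350): 98²+336² = 122500 = 350² → right
(780,143,793): 143²+780² = 628849 = 793² → right
(77,275,264): 77²+264² = 75625 = 275² → right
(9,20,16): 9²+16² = 337 < 400 = 20² → obtuse
(680,672,104): 104²+672² = 462400 = 680² → right
4 of the 5 are right.

4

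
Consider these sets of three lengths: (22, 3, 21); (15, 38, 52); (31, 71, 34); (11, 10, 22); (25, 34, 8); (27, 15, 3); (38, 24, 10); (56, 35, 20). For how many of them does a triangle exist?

2

(3,21,22): 3+21 > 22 → valid
(15,38,52): 15+38 > 52 → valid
(31,34,71): 31+34 ≤ 71 → not valid
(10,11,22): 10+11 ≤ 22 → not valid
(8,25,34): 8+25 ≤ 34 → not valid
(3,15,27): 3+15 ≤ 27 → not valid
(10,24,38): 10+24 ≤ 38 → not valid
(20,35,56): 20+35 ≤ 56 → not valid
2 of the 8 triples form a triangle.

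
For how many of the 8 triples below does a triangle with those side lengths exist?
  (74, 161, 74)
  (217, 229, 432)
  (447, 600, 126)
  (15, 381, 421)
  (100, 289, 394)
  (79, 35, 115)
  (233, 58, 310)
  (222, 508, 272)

1

(74,74,161): 74+74 ≤ 161 → not valid
(217,229,432): 217+229 > 432 → valid
(126,447,600): 126+447 ≤ 600 → not valid
(15,381,421): 15+381 ≤ 421 → not valid
(100,289,394): 100+289 ≤ 394 → not valid
(35,79,115): 35+79 ≤ 115 → not valid
(58,233,310): 58+233 ≤ 310 → not valid
(222,272,508): 222+272 ≤ 508 → not valid
1 of the 8 triples forms a triangle.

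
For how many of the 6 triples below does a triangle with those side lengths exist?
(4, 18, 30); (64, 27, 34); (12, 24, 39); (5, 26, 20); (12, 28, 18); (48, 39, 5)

(4,18,30): 4+18 ≤ 30 → not valid
(27,34,64): 27+34 ≤ 64 → not valid
(12,24,39): 12+24 ≤ 39 → not valid
(5,20,26): 5+20 ≤ 26 → not valid
(12,18,28): 12+18 > 28 → valid
(5,39,48): 5+39 ≤ 48 → not valid
1 of the 6 triples forms a triangle.

1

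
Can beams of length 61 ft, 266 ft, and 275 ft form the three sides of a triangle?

Yes

The longest side is 275, and the other two sum to 327.
Since 327 > 275, the triangle inequality holds.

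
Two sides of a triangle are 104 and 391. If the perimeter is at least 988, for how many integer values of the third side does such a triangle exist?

2

Triangle inequality: 287 < x < 495. Perimeter ≥ 988 gives x ≥ 988 − 104 − 391 = 493.
So 493 ≤ x < 495; integers 493 through 494: 2 values.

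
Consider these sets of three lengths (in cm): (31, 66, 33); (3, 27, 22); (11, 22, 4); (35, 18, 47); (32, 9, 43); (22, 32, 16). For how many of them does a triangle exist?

2

(31,33,66): 31+33 ≤ 66 → not valid
(3,22,27): 3+22 ≤ 27 → not valid
(4,11,22): 4+11 ≤ 22 → not valid
(18,35,47): 18+35 > 47 → valid
(9,32,43): 9+32 ≤ 43 → not valid
(16,22,32): 16+22 > 32 → valid
2 of the 6 triples form a triangle.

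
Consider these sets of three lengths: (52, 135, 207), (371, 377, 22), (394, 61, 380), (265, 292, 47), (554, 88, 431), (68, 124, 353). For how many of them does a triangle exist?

3

(52,135,207): 52+135 ≤ 207 → not valid
(22,371,377): 22+371 > 377 → valid
(61,380,394): 61+380 > 394 → valid
(47,265,292): 47+265 > 292 → valid
(88,431,554): 88+431 ≤ 554 → not valid
(68,124,353): 68+124 ≤ 353 → not valid
3 of the 6 triples form a triangle.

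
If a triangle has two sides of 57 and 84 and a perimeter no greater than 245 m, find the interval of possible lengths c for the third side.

Triangle inequality alone gives 27 < c < 141.
The perimeter condition gives c ≤ 245 − 57 − 84 = 104.
Intersecting the two: 27 < c ≤ 104.

27 < c ≤ 104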